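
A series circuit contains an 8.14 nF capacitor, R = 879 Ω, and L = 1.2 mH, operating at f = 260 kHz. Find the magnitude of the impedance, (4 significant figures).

2080 Ω

ω = 2πf = 1.634e+06 rad/s
X_L = ωL = 1960 Ω
X_C = 1/(ωC) = 75.20 Ω
Net reactance X = X_L − X_C = 1885 Ω
Z = 879.0 + j1885 Ω
|Z| = √(879.0² + 1885²) = 2080 Ω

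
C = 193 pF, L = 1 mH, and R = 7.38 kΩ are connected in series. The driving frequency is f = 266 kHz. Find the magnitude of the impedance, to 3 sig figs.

ω = 2πf = 1.671e+06 rad/s
X_L = ωL = 1670 Ω
X_C = 1/(ωC) = 3100 Ω
Net reactance X = X_L − X_C = -1430 Ω
Z = 7380 − j1430 Ω
|Z| = √(7380² + 1430²) = 7520 Ω

7520 Ω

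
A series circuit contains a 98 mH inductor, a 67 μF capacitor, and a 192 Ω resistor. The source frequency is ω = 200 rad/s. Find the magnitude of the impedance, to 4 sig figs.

199.7 Ω

X_L = ωL = 19.60 Ω
X_C = 1/(ωC) = 74.63 Ω
Net reactance X = X_L − X_C = -55.03 Ω
Z = 192.0 − j55.03 Ω
|Z| = √(192.0² + 55.03²) = 199.7 Ω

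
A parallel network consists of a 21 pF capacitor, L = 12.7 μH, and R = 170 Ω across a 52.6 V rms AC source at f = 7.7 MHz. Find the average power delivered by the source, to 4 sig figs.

16.28 W

ω = 2πf = 4.838e+07 rad/s
X_L = ωL = 614.4 Ω
X_C = 1/(ωC) = 984.3 Ω
Parallel: admittances add. Y = 1/R + 1/(jωL) + jωC
Y = (0.005882 − j0.0006115) S
|Y| = 0.005914 S → |Z| = 1/|Y| = 169.1 Ω, ∠Z = −∠Y = 5.935°
I = V/|Z| = 311.1 mA
P = VI cos φ = 52.6 × 0.3111 × cos(5.935°) = 16.28 W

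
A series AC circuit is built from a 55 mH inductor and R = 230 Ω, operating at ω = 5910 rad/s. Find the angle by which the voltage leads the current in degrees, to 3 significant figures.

54.7°

X_L = ωL = 325 Ω
Z = 230 + j325 Ω
|Z| = √(230² + 325²) = 398 Ω
∠Z = arctan(325/230) = 54.7°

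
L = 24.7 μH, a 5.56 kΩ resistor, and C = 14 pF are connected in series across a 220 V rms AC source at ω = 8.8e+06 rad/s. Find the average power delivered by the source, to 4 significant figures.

2.884 W

X_L = ωL = 217.4 Ω
X_C = 1/(ωC) = 8117 Ω
Net reactance X = X_L − X_C = -7900 Ω
Z = 5560 − j7900 Ω
|Z| = √(5560² + 7900²) = 9660 Ω
∠Z = arctan(-7900/5560) = -54.86°
I = V/|Z| = 22.77 mA
P = VI cos φ = 220 × 0.02277 × cos(-54.86°) = 2.884 W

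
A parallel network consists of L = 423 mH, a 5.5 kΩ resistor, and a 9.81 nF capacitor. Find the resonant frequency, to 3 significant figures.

ω₀ = 1/√(LC) = 1/√(0.423 × 9.81e-09) = 15520 rad/s
f₀ = ω₀/(2π) = 2.47 kHz

2.47 kHz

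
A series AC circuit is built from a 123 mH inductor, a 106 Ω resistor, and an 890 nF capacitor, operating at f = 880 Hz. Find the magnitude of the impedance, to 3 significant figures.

489 Ω

ω = 2πf = 5529 rad/s
X_L = ωL = 680 Ω
X_C = 1/(ωC) = 203 Ω
Net reactance X = X_L − X_C = 477 Ω
Z = 106 + j477 Ω
|Z| = √(106² + 477²) = 489 Ω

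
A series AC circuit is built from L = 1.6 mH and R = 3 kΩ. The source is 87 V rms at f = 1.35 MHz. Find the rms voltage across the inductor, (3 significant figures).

84.9 V

ω = 2πf = 8.482e+06 rad/s
X_L = ωL = 13600 Ω
Z = 3000 + j13600 Ω
|Z| = √(3000² + 13600²) = 13900 Ω
I = V/|Z| = 6.26 mA
V_L = I·|Z_L| = 0.00626 × 13600 = 84.9 V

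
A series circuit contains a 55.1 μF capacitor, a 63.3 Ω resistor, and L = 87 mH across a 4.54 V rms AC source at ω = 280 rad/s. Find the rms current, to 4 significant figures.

60.43 mA

X_L = ωL = 24.36 Ω
X_C = 1/(ωC) = 64.82 Ω
Net reactance X = X_L − X_C = -40.46 Ω
Z = 63.30 − j40.46 Ω
|Z| = √(63.30² + 40.46²) = 75.12 Ω
I = V/|Z| = 4.54/75.12 = 60.43 mA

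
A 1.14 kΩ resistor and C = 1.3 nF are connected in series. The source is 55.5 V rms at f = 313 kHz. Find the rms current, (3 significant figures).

46.0 mA

ω = 2πf = 1.967e+06 rad/s
X_C = 1/(ωC) = 391 Ω
Z = 1140 − j391 Ω
|Z| = √(1140² + 391²) = 1210 Ω
I = V/|Z| = 55.5/1210 = 46.0 mA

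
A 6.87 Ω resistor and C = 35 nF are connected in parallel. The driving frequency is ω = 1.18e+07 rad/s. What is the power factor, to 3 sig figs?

X_C = 1/(ωC) = 2.42 Ω
Parallel: admittances add. Y = 1/R + jωC
Y = (0.146 + j0.413) S
|Y| = 0.438 S → |Z| = 1/|Y| = 2.28 Ω, ∠Z = −∠Y = -70.6°
cos φ = cos(-70.6°) = 0.332

0.332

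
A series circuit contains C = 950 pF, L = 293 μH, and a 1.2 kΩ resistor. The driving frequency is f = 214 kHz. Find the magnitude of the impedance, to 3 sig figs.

1260 Ω

ω = 2πf = 1.345e+06 rad/s
X_L = ωL = 394 Ω
X_C = 1/(ωC) = 783 Ω
Net reactance X = X_L − X_C = -389 Ω
Z = 1200 − j389 Ω
|Z| = √(1200² + 389²) = 1260 Ω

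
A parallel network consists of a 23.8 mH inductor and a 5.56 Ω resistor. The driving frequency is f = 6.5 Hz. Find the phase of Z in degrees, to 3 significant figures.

80.1°

ω = 2πf = 40.84 rad/s
X_L = ωL = 0.972 Ω
Parallel: admittances add. Y = 1/R + 1/(jωL)
Y = (0.180 − j1.03) S
|Y| = 1.04 S → |Z| = 1/|Y| = 0.957 Ω, ∠Z = −∠Y = 80.1°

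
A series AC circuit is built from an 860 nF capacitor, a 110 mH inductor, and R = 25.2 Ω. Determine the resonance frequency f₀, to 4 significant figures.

517.5 Hz

ω₀ = 1/√(LC) = 1/√(0.11 × 8.6e-07) = 3251 rad/s
f₀ = ω₀/(2π) = 517.5 Hz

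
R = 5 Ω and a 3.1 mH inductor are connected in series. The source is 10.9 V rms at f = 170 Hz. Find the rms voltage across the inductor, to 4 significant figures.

6.018 V

ω = 2πf = 1068 rad/s
X_L = ωL = 3.311 Ω
Z = 5.000 + j3.311 Ω
|Z| = √(5.000² + 3.311²) = 5.997 Ω
I = V/|Z| = 1.818 A
V_L = I·|Z_L| = 1.818 × 3.311 = 6.018 V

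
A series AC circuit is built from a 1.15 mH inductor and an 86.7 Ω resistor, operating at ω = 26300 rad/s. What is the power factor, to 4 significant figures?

X_L = ωL = 30.25 Ω
Z = 86.70 + j30.25 Ω
|Z| = √(86.70² + 30.25²) = 91.82 Ω
∠Z = arctan(30.25/86.70) = 19.23°
cos φ = cos(19.23°) = 0.9442

0.9442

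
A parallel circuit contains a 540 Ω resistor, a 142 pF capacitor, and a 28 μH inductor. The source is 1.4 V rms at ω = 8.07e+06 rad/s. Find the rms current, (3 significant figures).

5.27 mA

X_L = ωL = 226 Ω
X_C = 1/(ωC) = 873 Ω
Parallel: admittances add. Y = 1/R + 1/(jωL) + jωC
Y = (0.00185 − j0.00328) S
|Y| = 0.00377 S → |Z| = 1/|Y| = 266 Ω, ∠Z = −∠Y = 60.5°
I = V/|Z| = 1.4/266 = 5.27 mA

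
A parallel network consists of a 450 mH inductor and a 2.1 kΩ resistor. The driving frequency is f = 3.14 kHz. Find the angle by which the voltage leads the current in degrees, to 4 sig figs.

ω = 2πf = 19730 rad/s
X_L = ωL = 8878 Ω
Parallel: admittances add. Y = 1/R + 1/(jωL)
Y = (0.0004762 − j0.0001126) S
|Y| = 0.0004893 S → |Z| = 1/|Y| = 2044 Ω, ∠Z = −∠Y = 13.31°

13.31°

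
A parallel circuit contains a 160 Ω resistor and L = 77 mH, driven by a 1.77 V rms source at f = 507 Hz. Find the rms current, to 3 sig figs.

ω = 2πf = 3186 rad/s
X_L = ωL = 245 Ω
Parallel: admittances add. Y = 1/R + 1/(jωL)
Y = (0.00625 − j0.00408) S
|Y| = 0.00746 S → |Z| = 1/|Y| = 134 Ω, ∠Z = −∠Y = 33.1°
I = V/|Z| = 1.77/134 = 13.2 mA

13.2 mA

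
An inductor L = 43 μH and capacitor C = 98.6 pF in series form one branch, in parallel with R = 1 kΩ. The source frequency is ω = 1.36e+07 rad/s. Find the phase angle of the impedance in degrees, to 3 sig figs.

-80.9°

X_L = ωL = 585 Ω
X_C = 1/(ωC) = 746 Ω
Branch 1: Z₁ = R = 1000 Ω
Branch 2 (series LC): Z₂ = j(X_L − X_C) = −j161 Ω
Parallel: Z = Z₁Z₂/(Z₁+Z₂), |Z| = 159 Ω, ∠Z = -80.9°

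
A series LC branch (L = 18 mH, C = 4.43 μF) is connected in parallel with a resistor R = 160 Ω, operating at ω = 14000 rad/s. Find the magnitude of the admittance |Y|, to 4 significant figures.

7.552 mS

X_L = ωL = 252.0 Ω
X_C = 1/(ωC) = 16.12 Ω
Branch 1: Z₁ = R = 160.0 Ω
Branch 2 (series LC): Z₂ = j(X_L − X_C) = j235.9 Ω
Parallel: Z = Z₁Z₂/(Z₁+Z₂), |Z| = 132.4 Ω, ∠Z = 34.15°
|Y| = 1/|Z| = 7.552 mS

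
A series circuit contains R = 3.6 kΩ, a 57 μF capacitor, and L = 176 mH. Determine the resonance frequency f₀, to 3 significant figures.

50.2 Hz

ω₀ = 1/√(LC) = 1/√(0.176 × 5.7e-05) = 315.7 rad/s
f₀ = ω₀/(2π) = 50.2 Hz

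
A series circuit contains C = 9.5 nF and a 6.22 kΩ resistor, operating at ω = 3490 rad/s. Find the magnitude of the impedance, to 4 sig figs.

30800 Ω

X_C = 1/(ωC) = 30160 Ω
Z = 6220 − j30160 Ω
|Z| = √(6220² + 30160²) = 30800 Ω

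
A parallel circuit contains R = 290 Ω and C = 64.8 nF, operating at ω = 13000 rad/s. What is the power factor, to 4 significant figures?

0.9714

X_C = 1/(ωC) = 1187 Ω
Parallel: admittances add. Y = 1/R + jωC
Y = (0.003448 + j0.0008424) S
|Y| = 0.003550 S → |Z| = 1/|Y| = 281.7 Ω, ∠Z = −∠Y = -13.73°
cos φ = cos(-13.73°) = 0.9714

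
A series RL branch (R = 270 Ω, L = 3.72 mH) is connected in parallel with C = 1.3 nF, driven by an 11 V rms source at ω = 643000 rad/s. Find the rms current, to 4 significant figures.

X_L = ωL = 2392 Ω
X_C = 1/(ωC) = 1196 Ω
Branch 1 (R+jX_L): Z₁ = 270.0 + j2392 Ω, |Z₁| = 2407 Ω
Branch 2 (−jX_C): Z₂ = −j1196 Ω
Parallel: Z = Z₁Z₂/(Z₁+Z₂), |Z| = 2349 Ω, ∠Z = -83.72°
I = V/|Z| = 11/2349 = 4.682 mA

4.682 mA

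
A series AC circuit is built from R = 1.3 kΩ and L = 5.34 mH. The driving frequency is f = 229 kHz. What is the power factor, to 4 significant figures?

ω = 2πf = 1.439e+06 rad/s
X_L = ωL = 7683 Ω
Z = 1300 + j7683 Ω
|Z| = √(1300² + 7683²) = 7793 Ω
∠Z = arctan(7683/1300) = 80.40°
cos φ = cos(80.40°) = 0.1668

0.1668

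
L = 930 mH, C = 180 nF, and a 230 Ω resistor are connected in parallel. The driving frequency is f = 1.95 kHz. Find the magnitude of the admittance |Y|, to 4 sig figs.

4.836 mS

ω = 2πf = 12250 rad/s
X_L = ωL = 11390 Ω
X_C = 1/(ωC) = 453.4 Ω
Parallel: admittances add. Y = 1/R + 1/(jωL) + jωC
Y = (0.004348 + j0.002118) S
|Y| = 0.004836 S → |Z| = 1/|Y| = 206.8 Ω, ∠Z = −∠Y = -25.97°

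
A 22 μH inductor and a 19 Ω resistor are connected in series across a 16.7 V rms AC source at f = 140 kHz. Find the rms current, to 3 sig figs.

ω = 2πf = 879600 rad/s
X_L = ωL = 19.4 Ω
Z = 19.0 + j19.4 Ω
|Z| = √(19.0² + 19.4²) = 27.1 Ω
I = V/|Z| = 16.7/27.1 = 616 mA

616 mA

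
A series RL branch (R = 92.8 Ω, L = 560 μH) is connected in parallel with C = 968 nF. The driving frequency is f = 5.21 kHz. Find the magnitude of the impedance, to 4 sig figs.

31.85 Ω

ω = 2πf = 32740 rad/s
X_L = ωL = 18.33 Ω
X_C = 1/(ωC) = 31.56 Ω
Branch 1 (R+jX_L): Z₁ = 92.80 + j18.33 Ω, |Z₁| = 94.59 Ω
Branch 2 (−jX_C): Z₂ = −j31.56 Ω
Parallel: Z = Z₁Z₂/(Z₁+Z₂), |Z| = 31.85 Ω, ∠Z = -70.71°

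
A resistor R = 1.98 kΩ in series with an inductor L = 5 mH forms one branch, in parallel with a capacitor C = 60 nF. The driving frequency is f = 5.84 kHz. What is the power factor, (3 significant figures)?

ω = 2πf = 36690 rad/s
X_L = ωL = 183 Ω
X_C = 1/(ωC) = 454 Ω
Branch 1 (R+jX_L): Z₁ = 1980 + j183 Ω, |Z₁| = 1990 Ω
Branch 2 (−jX_C): Z₂ = −j454 Ω
Parallel: Z = Z₁Z₂/(Z₁+Z₂), |Z| = 452 Ω, ∠Z = -76.9°
cos φ = cos(-76.9°) = 0.226

0.226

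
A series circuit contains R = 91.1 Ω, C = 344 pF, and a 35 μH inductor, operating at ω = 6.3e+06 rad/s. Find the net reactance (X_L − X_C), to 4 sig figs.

X_L = ωL = 220.5 Ω
X_C = 1/(ωC) = 461.4 Ω
X = 220.5 − 461.4 = -240.9 Ω

-240.9 Ω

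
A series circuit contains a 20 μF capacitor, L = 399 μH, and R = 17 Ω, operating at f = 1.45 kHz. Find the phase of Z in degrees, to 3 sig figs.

ω = 2πf = 9111 rad/s
X_L = ωL = 3.64 Ω
X_C = 1/(ωC) = 5.49 Ω
Net reactance X = X_L − X_C = -1.85 Ω
Z = 17.0 − j1.85 Ω
|Z| = √(17.0² + 1.85²) = 17.1 Ω
∠Z = arctan(-1.85/17.0) = -6.22°

-6.22°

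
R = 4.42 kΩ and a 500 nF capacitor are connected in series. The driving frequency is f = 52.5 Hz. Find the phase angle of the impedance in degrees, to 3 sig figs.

ω = 2πf = 329.9 rad/s
X_C = 1/(ωC) = 6060 Ω
Z = 4420 − j6060 Ω
|Z| = √(4420² + 6060²) = 7500 Ω
∠Z = arctan(-6060/4420) = -53.9°

-53.9°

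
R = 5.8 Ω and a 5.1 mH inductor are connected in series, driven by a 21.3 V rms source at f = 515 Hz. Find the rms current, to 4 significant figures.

1.218 A

ω = 2πf = 3236 rad/s
X_L = ωL = 16.50 Ω
Z = 5.800 + j16.50 Ω
|Z| = √(5.800² + 16.50²) = 17.49 Ω
I = V/|Z| = 21.3/17.49 = 1.218 A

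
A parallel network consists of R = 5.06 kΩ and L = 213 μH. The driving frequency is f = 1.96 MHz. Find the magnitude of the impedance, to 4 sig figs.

2329 Ω

ω = 2πf = 1.232e+07 rad/s
X_L = ωL = 2623 Ω
Parallel: admittances add. Y = 1/R + 1/(jωL)
Y = (0.0001976 − j0.0003812) S
|Y| = 0.0004294 S → |Z| = 1/|Y| = 2329 Ω, ∠Z = −∠Y = 62.60°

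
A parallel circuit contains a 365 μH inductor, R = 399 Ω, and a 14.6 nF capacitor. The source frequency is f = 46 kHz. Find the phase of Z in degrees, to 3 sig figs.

64.5°

ω = 2πf = 289000 rad/s
X_L = ωL = 105 Ω
X_C = 1/(ωC) = 237 Ω
Parallel: admittances add. Y = 1/R + 1/(jωL) + jωC
Y = (0.00251 − j0.00526) S
|Y| = 0.00583 S → |Z| = 1/|Y| = 172 Ω, ∠Z = −∠Y = 64.5°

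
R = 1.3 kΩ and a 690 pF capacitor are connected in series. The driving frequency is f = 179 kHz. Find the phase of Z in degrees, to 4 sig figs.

ω = 2πf = 1.125e+06 rad/s
X_C = 1/(ωC) = 1289 Ω
Z = 1300 − j1289 Ω
|Z| = √(1300² + 1289²) = 1830 Ω
∠Z = arctan(-1289/1300) = -44.75°

-44.75°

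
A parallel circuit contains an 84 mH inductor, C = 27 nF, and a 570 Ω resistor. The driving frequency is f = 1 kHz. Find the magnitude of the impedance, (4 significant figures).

ω = 2πf = 6283 rad/s
X_L = ωL = 527.8 Ω
X_C = 1/(ωC) = 5895 Ω
Parallel: admittances add. Y = 1/R + 1/(jωL) + jωC
Y = (0.001754 − j0.001725) S
|Y| = 0.002460 S → |Z| = 1/|Y| = 406.4 Ω, ∠Z = −∠Y = 44.52°

406.4 Ω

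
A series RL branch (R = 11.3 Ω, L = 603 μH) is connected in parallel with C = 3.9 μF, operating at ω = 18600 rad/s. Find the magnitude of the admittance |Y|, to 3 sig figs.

52.8 mS

X_L = ωL = 11.2 Ω
X_C = 1/(ωC) = 13.8 Ω
Branch 1 (R+jX_L): Z₁ = 11.3 + j11.2 Ω, |Z₁| = 15.9 Ω
Branch 2 (−jX_C): Z₂ = −j13.8 Ω
Parallel: Z = Z₁Z₂/(Z₁+Z₂), |Z| = 18.9 Ω, ∠Z = -32.4°
|Y| = 1/|Z| = 52.8 mS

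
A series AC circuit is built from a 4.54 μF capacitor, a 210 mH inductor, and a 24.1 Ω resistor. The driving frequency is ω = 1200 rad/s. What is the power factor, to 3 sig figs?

X_L = ωL = 252 Ω
X_C = 1/(ωC) = 184 Ω
Net reactance X = X_L − X_C = 68.4 Ω
Z = 24.1 + j68.4 Ω
|Z| = √(24.1² + 68.4²) = 72.6 Ω
∠Z = arctan(68.4/24.1) = 70.6°
cos φ = cos(70.6°) = 0.332

0.332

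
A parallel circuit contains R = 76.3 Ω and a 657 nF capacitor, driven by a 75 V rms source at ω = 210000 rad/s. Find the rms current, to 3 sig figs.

10.4 A

X_C = 1/(ωC) = 7.25 Ω
Parallel: admittances add. Y = 1/R + jωC
Y = (0.0131 + j0.138) S
|Y| = 0.139 S → |Z| = 1/|Y| = 7.22 Ω, ∠Z = −∠Y = -84.6°
I = V/|Z| = 75/7.22 = 10.4 A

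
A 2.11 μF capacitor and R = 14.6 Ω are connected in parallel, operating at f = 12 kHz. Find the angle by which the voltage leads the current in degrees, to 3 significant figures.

ω = 2πf = 75400 rad/s
X_C = 1/(ωC) = 6.29 Ω
Parallel: admittances add. Y = 1/R + jωC
Y = (0.0685 + j0.159) S
|Y| = 0.173 S → |Z| = 1/|Y| = 5.77 Ω, ∠Z = −∠Y = -66.7°

-66.7°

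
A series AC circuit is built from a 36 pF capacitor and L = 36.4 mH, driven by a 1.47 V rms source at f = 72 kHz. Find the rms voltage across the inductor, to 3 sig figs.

0.539 V

ω = 2πf = 452400 rad/s
X_L = ωL = 16500 Ω
X_C = 1/(ωC) = 61400 Ω
Net reactance X = X_L − X_C = -44900 Ω
Z = − j44900 Ω
|Z| = √(0² + 44900²) = 44900 Ω
I = V/|Z| = 32.7 μA
V_L = I·|Z_L| = 3.27e-05 × 16500 = 0.539 V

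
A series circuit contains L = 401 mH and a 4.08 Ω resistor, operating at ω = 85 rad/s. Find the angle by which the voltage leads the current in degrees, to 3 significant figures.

83.2°

X_L = ωL = 34.1 Ω
Z = 4.08 + j34.1 Ω
|Z| = √(4.08² + 34.1²) = 34.3 Ω
∠Z = arctan(34.1/4.08) = 83.2°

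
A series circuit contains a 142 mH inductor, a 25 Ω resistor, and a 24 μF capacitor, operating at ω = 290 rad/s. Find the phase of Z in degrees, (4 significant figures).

-76.29°

X_L = ωL = 41.18 Ω
X_C = 1/(ωC) = 143.7 Ω
Net reactance X = X_L − X_C = -102.5 Ω
Z = 25.00 − j102.5 Ω
|Z| = √(25.00² + 102.5²) = 105.5 Ω
∠Z = arctan(-102.5/25.00) = -76.29°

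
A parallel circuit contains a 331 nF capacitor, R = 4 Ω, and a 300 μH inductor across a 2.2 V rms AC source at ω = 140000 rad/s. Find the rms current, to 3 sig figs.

X_L = ωL = 42.0 Ω
X_C = 1/(ωC) = 21.6 Ω
Parallel: admittances add. Y = 1/R + 1/(jωL) + jωC
Y = (0.250 + j0.0225) S
|Y| = 0.251 S → |Z| = 1/|Y| = 3.98 Ω, ∠Z = −∠Y = -5.15°
I = V/|Z| = 2.2/3.98 = 552 mA

552 mA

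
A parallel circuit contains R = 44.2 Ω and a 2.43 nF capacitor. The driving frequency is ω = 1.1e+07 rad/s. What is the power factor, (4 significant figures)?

0.6461

X_C = 1/(ωC) = 37.41 Ω
Parallel: admittances add. Y = 1/R + jωC
Y = (0.02262 + j0.02673) S
|Y| = 0.03502 S → |Z| = 1/|Y| = 28.56 Ω, ∠Z = −∠Y = -49.76°
cos φ = cos(-49.76°) = 0.6461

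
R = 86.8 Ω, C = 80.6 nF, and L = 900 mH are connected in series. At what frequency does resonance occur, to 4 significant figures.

ω₀ = 1/√(LC) = 1/√(0.9 × 8.06e-08) = 3713 rad/s
f₀ = ω₀/(2π) = 590.9 Hz

590.9 Hz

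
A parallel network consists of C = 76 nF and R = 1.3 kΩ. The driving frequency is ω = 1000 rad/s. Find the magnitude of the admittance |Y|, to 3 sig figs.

X_C = 1/(ωC) = 13200 Ω
Parallel: admittances add. Y = 1/R + jωC
Y = (0.000769 + j7.6e-05) S
|Y| = 0.000773 S → |Z| = 1/|Y| = 1290 Ω, ∠Z = −∠Y = -5.64°

773 μS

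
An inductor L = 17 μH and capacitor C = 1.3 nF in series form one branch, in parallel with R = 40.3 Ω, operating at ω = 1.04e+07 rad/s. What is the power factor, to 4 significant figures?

0.9311

X_L = ωL = 176.8 Ω
X_C = 1/(ωC) = 73.96 Ω
Branch 1: Z₁ = R = 40.30 Ω
Branch 2 (series LC): Z₂ = j(X_L − X_C) = j102.8 Ω
Parallel: Z = Z₁Z₂/(Z₁+Z₂), |Z| = 37.52 Ω, ∠Z = 21.40°
cos φ = cos(21.40°) = 0.9311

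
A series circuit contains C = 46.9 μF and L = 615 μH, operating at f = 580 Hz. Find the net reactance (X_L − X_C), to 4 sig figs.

-3.610 Ω

ω = 2πf = 3644 rad/s
X_L = ωL = 2.241 Ω
X_C = 1/(ωC) = 5.851 Ω
X = 2.241 − 5.851 = -3.610 Ω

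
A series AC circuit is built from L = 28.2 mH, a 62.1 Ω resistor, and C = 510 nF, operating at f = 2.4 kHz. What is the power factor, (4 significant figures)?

0.2058

ω = 2πf = 15080 rad/s
X_L = ωL = 425.2 Ω
X_C = 1/(ωC) = 130.0 Ω
Net reactance X = X_L − X_C = 295.2 Ω
Z = 62.10 + j295.2 Ω
|Z| = √(62.10² + 295.2²) = 301.7 Ω
∠Z = arctan(295.2/62.10) = 78.12°
cos φ = cos(78.12°) = 0.2058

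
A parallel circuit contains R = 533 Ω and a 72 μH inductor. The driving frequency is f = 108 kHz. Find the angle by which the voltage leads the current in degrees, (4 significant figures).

ω = 2πf = 678600 rad/s
X_L = ωL = 48.86 Ω
Parallel: admittances add. Y = 1/R + 1/(jωL)
Y = (0.001876 − j0.02047) S
|Y| = 0.02055 S → |Z| = 1/|Y| = 48.65 Ω, ∠Z = −∠Y = 84.76°

84.76°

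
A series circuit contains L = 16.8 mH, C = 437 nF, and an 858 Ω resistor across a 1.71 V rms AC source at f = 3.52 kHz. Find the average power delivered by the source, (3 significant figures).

3.10 mW

ω = 2πf = 22120 rad/s
X_L = ωL = 372 Ω
X_C = 1/(ωC) = 103 Ω
Net reactance X = X_L − X_C = 268 Ω
Z = 858 + j268 Ω
|Z| = √(858² + 268²) = 899 Ω
∠Z = arctan(268/858) = 17.4°
I = V/|Z| = 1.90 mA
P = VI cos φ = 1.71 × 0.00190 × cos(17.4°) = 3.10 mW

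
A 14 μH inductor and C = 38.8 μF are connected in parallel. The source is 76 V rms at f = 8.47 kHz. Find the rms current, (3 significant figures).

54.9 A

ω = 2πf = 53220 rad/s
X_L = ωL = 0.745 Ω
X_C = 1/(ωC) = 0.484 Ω
Parallel: admittances add. Y = 1/(jωL) + jωC
Y = (0 + j0.723) S
|Y| = 0.723 S → |Z| = 1/|Y| = 1.38 Ω, ∠Z = −∠Y = -90.0°
I = V/|Z| = 76/1.38 = 54.9 A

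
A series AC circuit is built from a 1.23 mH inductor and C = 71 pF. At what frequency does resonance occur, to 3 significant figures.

539 kHz

ω₀ = 1/√(LC) = 1/√(0.00123 × 7.1e-11) = 3.384e+06 rad/s
f₀ = ω₀/(2π) = 539 kHz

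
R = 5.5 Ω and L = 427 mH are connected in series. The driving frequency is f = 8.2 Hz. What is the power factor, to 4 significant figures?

0.2425

ω = 2πf = 51.52 rad/s
X_L = ωL = 22.00 Ω
Z = 5.500 + j22.00 Ω
|Z| = √(5.500² + 22.00²) = 22.68 Ω
∠Z = arctan(22.00/5.500) = 75.96°
cos φ = cos(75.96°) = 0.2425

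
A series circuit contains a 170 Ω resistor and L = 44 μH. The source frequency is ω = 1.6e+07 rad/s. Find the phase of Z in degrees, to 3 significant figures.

76.4°

X_L = ωL = 704 Ω
Z = 170 + j704 Ω
|Z| = √(170² + 704²) = 724 Ω
∠Z = arctan(704/170) = 76.4°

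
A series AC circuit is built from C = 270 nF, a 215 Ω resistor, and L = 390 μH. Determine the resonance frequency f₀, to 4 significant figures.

ω₀ = 1/√(LC) = 1/√(0.00039 × 2.7e-07) = 97450 rad/s
f₀ = ω₀/(2π) = 15.51 kHz

15.51 kHz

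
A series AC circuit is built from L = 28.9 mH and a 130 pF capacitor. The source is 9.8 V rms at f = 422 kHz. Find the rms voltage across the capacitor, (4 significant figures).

ω = 2πf = 2.652e+06 rad/s
X_L = ωL = 76630 Ω
X_C = 1/(ωC) = 2901 Ω
Net reactance X = X_L − X_C = 73730 Ω
Z = j73730 Ω
|Z| = √(0² + 73730²) = 73730 Ω
I = V/|Z| = 132.9 μA
V_C = I·|Z_C| = 0.0001329 × 2901 = 0.3856 V

0.3856 V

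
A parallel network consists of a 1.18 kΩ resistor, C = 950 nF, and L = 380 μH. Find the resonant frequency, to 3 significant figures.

ω₀ = 1/√(LC) = 1/√(0.00038 × 9.5e-07) = 52630 rad/s
f₀ = ω₀/(2π) = 8.38 kHz

8.38 kHz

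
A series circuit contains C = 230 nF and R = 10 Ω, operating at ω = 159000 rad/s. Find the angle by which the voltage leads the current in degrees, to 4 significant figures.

-69.91°

X_C = 1/(ωC) = 27.34 Ω
Z = 10.00 − j27.34 Ω
|Z| = √(10.00² + 27.34²) = 29.12 Ω
∠Z = arctan(-27.34/10.00) = -69.91°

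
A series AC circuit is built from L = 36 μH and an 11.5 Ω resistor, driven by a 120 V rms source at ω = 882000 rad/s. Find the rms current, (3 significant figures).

3.55 A

X_L = ωL = 31.8 Ω
Z = 11.5 + j31.8 Ω
|Z| = √(11.5² + 31.8²) = 33.8 Ω
I = V/|Z| = 120/33.8 = 3.55 A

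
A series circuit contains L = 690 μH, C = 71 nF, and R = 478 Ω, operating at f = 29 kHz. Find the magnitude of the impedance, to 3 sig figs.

ω = 2πf = 182200 rad/s
X_L = ωL = 126 Ω
X_C = 1/(ωC) = 77.3 Ω
Net reactance X = X_L − X_C = 48.4 Ω
Z = 478 + j48.4 Ω
|Z| = √(478² + 48.4²) = 480 Ω

480 Ω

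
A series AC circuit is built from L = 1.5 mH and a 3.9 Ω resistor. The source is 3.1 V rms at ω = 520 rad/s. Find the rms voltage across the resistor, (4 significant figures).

3.040 V

X_L = ωL = 0.7800 Ω
Z = 3.900 + j0.7800 Ω
|Z| = √(3.900² + 0.7800²) = 3.977 Ω
I = V/|Z| = 779.4 mA
V_R = I·|Z_R| = 0.7794 × 3.900 = 3.040 V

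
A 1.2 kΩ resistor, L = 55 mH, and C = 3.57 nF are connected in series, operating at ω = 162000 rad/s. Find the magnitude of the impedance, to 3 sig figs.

7280 Ω

X_L = ωL = 8910 Ω
X_C = 1/(ωC) = 1730 Ω
Net reactance X = X_L − X_C = 7180 Ω
Z = 1200 + j7180 Ω
|Z| = √(1200² + 7180²) = 7280 Ω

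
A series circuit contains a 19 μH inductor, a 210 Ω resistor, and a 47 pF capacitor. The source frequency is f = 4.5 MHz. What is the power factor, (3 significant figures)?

ω = 2πf = 2.827e+07 rad/s
X_L = ωL = 537 Ω
X_C = 1/(ωC) = 753 Ω
Net reactance X = X_L − X_C = -215 Ω
Z = 210 − j215 Ω
|Z| = √(210² + 215²) = 301 Ω
∠Z = arctan(-215/210) = -45.7°
cos φ = cos(-45.7°) = 0.698

0.698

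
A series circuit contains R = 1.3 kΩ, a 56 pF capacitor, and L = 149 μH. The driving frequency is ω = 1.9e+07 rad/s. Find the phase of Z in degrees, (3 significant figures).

X_L = ωL = 2830 Ω
X_C = 1/(ωC) = 940 Ω
Net reactance X = X_L − X_C = 1890 Ω
Z = 1300 + j1890 Ω
|Z| = √(1300² + 1890²) = 2290 Ω
∠Z = arctan(1890/1300) = 55.5°

55.5°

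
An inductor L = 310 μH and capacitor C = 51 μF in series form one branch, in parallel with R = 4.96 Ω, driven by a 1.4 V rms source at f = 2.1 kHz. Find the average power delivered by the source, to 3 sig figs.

ω = 2πf = 13190 rad/s
X_L = ωL = 4.09 Ω
X_C = 1/(ωC) = 1.49 Ω
Branch 1: Z₁ = R = 4.96 Ω
Branch 2 (series LC): Z₂ = j(X_L − X_C) = j2.60 Ω
Parallel: Z = Z₁Z₂/(Z₁+Z₂), |Z| = 2.31 Ω, ∠Z = 62.3°
I = V/|Z| = 607 mA
P = VI cos φ = 1.4 × 0.607 × cos(62.3°) = 395 mW

395 mW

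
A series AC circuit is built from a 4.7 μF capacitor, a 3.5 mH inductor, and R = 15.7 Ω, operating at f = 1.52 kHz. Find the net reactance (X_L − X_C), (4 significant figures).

11.15 Ω

ω = 2πf = 9550 rad/s
X_L = ωL = 33.43 Ω
X_C = 1/(ωC) = 22.28 Ω
X = 33.43 − 22.28 = 11.15 Ω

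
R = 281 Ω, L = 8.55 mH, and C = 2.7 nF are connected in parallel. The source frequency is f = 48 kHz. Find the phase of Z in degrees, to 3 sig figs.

-6.83°

ω = 2πf = 301600 rad/s
X_L = ωL = 2580 Ω
X_C = 1/(ωC) = 1230 Ω
Parallel: admittances add. Y = 1/R + 1/(jωL) + jωC
Y = (0.00356 + j0.000426) S
|Y| = 0.00358 S → |Z| = 1/|Y| = 279 Ω, ∠Z = −∠Y = -6.83°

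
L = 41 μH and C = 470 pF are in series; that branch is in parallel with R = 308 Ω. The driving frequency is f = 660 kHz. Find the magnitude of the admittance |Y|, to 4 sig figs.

4.363 mS

ω = 2πf = 4.147e+06 rad/s
X_L = ωL = 170.0 Ω
X_C = 1/(ωC) = 513.1 Ω
Branch 1: Z₁ = R = 308.0 Ω
Branch 2 (series LC): Z₂ = j(X_L − X_C) = −j343.0 Ω
Parallel: Z = Z₁Z₂/(Z₁+Z₂), |Z| = 229.2 Ω, ∠Z = -41.92°
|Y| = 1/|Z| = 4.363 mS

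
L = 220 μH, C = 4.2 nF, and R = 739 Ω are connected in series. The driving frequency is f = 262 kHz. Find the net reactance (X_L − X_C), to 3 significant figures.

ω = 2πf = 1.646e+06 rad/s
X_L = ωL = 362 Ω
X_C = 1/(ωC) = 145 Ω
X = 362 − 145 = 218 Ω

218 Ω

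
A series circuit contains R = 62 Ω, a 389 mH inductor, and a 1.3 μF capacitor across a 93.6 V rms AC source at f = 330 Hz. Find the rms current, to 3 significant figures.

ω = 2πf = 2073 rad/s
X_L = ωL = 807 Ω
X_C = 1/(ωC) = 371 Ω
Net reactance X = X_L − X_C = 436 Ω
Z = 62.0 + j436 Ω
|Z| = √(62.0² + 436²) = 440 Ω
I = V/|Z| = 93.6/440 = 213 mA

213 mA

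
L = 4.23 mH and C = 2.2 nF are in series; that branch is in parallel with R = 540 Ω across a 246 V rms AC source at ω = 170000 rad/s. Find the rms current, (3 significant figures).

X_L = ωL = 719 Ω
X_C = 1/(ωC) = 2670 Ω
Branch 1: Z₁ = R = 540 Ω
Branch 2 (series LC): Z₂ = j(X_L − X_C) = −j1950 Ω
Parallel: Z = Z₁Z₂/(Z₁+Z₂), |Z| = 521 Ω, ∠Z = -15.4°
I = V/|Z| = 246/521 = 473 mA

473 mA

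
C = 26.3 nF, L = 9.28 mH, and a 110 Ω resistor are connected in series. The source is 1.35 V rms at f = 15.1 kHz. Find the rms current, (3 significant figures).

ω = 2πf = 94880 rad/s
X_L = ωL = 880 Ω
X_C = 1/(ωC) = 401 Ω
Net reactance X = X_L − X_C = 480 Ω
Z = 110 + j480 Ω
|Z| = √(110² + 480²) = 492 Ω
I = V/|Z| = 1.35/492 = 2.74 mA

2.74 mA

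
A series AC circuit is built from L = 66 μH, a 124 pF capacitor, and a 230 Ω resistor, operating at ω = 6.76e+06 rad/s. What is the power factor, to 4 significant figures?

X_L = ωL = 446.2 Ω
X_C = 1/(ωC) = 1193 Ω
Net reactance X = X_L − X_C = -746.8 Ω
Z = 230.0 − j746.8 Ω
|Z| = √(230.0² + 746.8²) = 781.4 Ω
∠Z = arctan(-746.8/230.0) = -72.88°
cos φ = cos(-72.88°) = 0.2943

0.2943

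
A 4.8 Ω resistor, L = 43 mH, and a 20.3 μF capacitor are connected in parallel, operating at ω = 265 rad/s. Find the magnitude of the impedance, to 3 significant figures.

4.46 Ω

X_L = ωL = 11.4 Ω
X_C = 1/(ωC) = 186 Ω
Parallel: admittances add. Y = 1/R + 1/(jωL) + jωC
Y = (0.208 − j0.0824) S
|Y| = 0.224 S → |Z| = 1/|Y| = 4.46 Ω, ∠Z = −∠Y = 21.6°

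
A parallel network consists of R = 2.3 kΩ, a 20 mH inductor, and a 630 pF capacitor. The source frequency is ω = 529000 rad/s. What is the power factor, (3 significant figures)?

X_L = ωL = 10600 Ω
X_C = 1/(ωC) = 3000 Ω
Parallel: admittances add. Y = 1/R + 1/(jωL) + jωC
Y = (0.000435 + j0.000239) S
|Y| = 0.000496 S → |Z| = 1/|Y| = 2020 Ω, ∠Z = −∠Y = -28.8°
cos φ = cos(-28.8°) = 0.877

0.877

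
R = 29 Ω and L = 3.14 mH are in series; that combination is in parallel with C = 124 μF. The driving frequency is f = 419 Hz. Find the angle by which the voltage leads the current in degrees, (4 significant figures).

-84.26°

ω = 2πf = 2633 rad/s
X_L = ωL = 8.267 Ω
X_C = 1/(ωC) = 3.063 Ω
Branch 1 (R+jX_L): Z₁ = 29.00 + j8.267 Ω, |Z₁| = 30.16 Ω
Branch 2 (−jX_C): Z₂ = −j3.063 Ω
Parallel: Z = Z₁Z₂/(Z₁+Z₂), |Z| = 3.135 Ω, ∠Z = -84.26°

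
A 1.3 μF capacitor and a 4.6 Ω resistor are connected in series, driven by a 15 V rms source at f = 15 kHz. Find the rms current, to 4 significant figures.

ω = 2πf = 94250 rad/s
X_C = 1/(ωC) = 8.162 Ω
Z = 4.600 − j8.162 Ω
|Z| = √(4.600² + 8.162²) = 9.369 Ω
I = V/|Z| = 15/9.369 = 1.601 A

1.601 A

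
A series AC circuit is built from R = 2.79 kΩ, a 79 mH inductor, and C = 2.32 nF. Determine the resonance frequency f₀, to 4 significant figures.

11.76 kHz

ω₀ = 1/√(LC) = 1/√(0.079 × 2.32e-09) = 73870 rad/s
f₀ = ω₀/(2π) = 11.76 kHz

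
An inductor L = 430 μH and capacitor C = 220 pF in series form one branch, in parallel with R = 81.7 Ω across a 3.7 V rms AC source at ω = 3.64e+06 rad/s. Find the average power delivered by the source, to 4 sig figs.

X_L = ωL = 1565 Ω
X_C = 1/(ωC) = 1249 Ω
Branch 1: Z₁ = R = 81.70 Ω
Branch 2 (series LC): Z₂ = j(X_L − X_C) = j316.4 Ω
Parallel: Z = Z₁Z₂/(Z₁+Z₂), |Z| = 79.11 Ω, ∠Z = 14.48°
I = V/|Z| = 46.77 mA
P = VI cos φ = 3.7 × 0.04677 × cos(14.48°) = 167.6 mW

167.6 mW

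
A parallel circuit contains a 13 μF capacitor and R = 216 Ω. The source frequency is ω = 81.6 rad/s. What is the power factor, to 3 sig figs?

0.975

X_C = 1/(ωC) = 943 Ω
Parallel: admittances add. Y = 1/R + jωC
Y = (0.00463 + j0.00106) S
|Y| = 0.00475 S → |Z| = 1/|Y| = 211 Ω, ∠Z = −∠Y = -12.9°
cos φ = cos(-12.9°) = 0.975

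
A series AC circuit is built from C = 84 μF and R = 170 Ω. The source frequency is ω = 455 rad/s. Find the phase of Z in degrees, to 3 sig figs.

-8.75°

X_C = 1/(ωC) = 26.2 Ω
Z = 170 − j26.2 Ω
|Z| = √(170² + 26.2²) = 172 Ω
∠Z = arctan(-26.2/170) = -8.75°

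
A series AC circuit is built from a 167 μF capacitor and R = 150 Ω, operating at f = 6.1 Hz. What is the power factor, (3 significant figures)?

ω = 2πf = 38.33 rad/s
X_C = 1/(ωC) = 156 Ω
Z = 150 − j156 Ω
|Z| = √(150² + 156²) = 217 Ω
∠Z = arctan(-156/150) = -46.2°
cos φ = cos(-46.2°) = 0.693

0.693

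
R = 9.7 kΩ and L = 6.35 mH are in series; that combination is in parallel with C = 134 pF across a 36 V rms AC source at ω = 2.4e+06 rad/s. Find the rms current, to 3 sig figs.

9.95 mA

X_L = ωL = 15200 Ω
X_C = 1/(ωC) = 3110 Ω
Branch 1 (R+jX_L): Z₁ = 9700 + j15200 Ω, |Z₁| = 18100 Ω
Branch 2 (−jX_C): Z₂ = −j3110 Ω
Parallel: Z = Z₁Z₂/(Z₁+Z₂), |Z| = 3620 Ω, ∠Z = -83.8°
I = V/|Z| = 36/3620 = 9.95 mA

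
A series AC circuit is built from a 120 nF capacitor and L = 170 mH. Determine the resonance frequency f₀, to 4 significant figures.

ω₀ = 1/√(LC) = 1/√(0.17 × 1.2e-07) = 7001 rad/s
f₀ = ω₀/(2π) = 1.114 kHz

1.114 kHz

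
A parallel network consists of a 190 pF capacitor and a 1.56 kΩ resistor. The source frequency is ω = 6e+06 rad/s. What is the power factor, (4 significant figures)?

X_C = 1/(ωC) = 877.2 Ω
Parallel: admittances add. Y = 1/R + jωC
Y = (0.0006410 + j0.001140) S
|Y| = 0.001308 S → |Z| = 1/|Y| = 764.6 Ω, ∠Z = −∠Y = -60.65°
cos φ = cos(-60.65°) = 0.4901

0.4901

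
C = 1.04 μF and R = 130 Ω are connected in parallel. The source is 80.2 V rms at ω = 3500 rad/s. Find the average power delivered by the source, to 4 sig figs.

49.48 W

X_C = 1/(ωC) = 274.7 Ω
Parallel: admittances add. Y = 1/R + jωC
Y = (0.007692 + j0.003640) S
|Y| = 0.008510 S → |Z| = 1/|Y| = 117.5 Ω, ∠Z = −∠Y = -25.32°
I = V/|Z| = 682.5 mA
P = VI cos φ = 80.2 × 0.6825 × cos(-25.32°) = 49.48 W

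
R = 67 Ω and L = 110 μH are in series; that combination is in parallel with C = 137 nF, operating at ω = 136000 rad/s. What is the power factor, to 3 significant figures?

X_L = ωL = 15.0 Ω
X_C = 1/(ωC) = 53.7 Ω
Branch 1 (R+jX_L): Z₁ = 67.0 + j15.0 Ω, |Z₁| = 68.6 Ω
Branch 2 (−jX_C): Z₂ = −j53.7 Ω
Parallel: Z = Z₁Z₂/(Z₁+Z₂), |Z| = 47.6 Ω, ∠Z = -47.4°
cos φ = cos(-47.4°) = 0.677

0.677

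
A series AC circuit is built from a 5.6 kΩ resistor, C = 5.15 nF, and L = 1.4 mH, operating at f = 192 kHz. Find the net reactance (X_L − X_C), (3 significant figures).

ω = 2πf = 1.206e+06 rad/s
X_L = ωL = 1690 Ω
X_C = 1/(ωC) = 161 Ω
X = 1690 − 161 = 1530 Ω

1530 Ω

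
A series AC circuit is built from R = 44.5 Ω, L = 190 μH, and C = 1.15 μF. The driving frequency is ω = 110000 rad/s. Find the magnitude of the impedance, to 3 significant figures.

46.4 Ω

X_L = ωL = 20.9 Ω
X_C = 1/(ωC) = 7.91 Ω
Net reactance X = X_L − X_C = 13.0 Ω
Z = 44.5 + j13.0 Ω
|Z| = √(44.5² + 13.0²) = 46.4 Ω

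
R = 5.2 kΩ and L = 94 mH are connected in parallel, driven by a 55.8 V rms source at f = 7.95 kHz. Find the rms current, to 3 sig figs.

16.0 mA

ω = 2πf = 49950 rad/s
X_L = ωL = 4700 Ω
Parallel: admittances add. Y = 1/R + 1/(jωL)
Y = (0.000192 − j0.000213) S
|Y| = 0.000287 S → |Z| = 1/|Y| = 3480 Ω, ∠Z = −∠Y = 47.9°
I = V/|Z| = 55.8/3480 = 16.0 mA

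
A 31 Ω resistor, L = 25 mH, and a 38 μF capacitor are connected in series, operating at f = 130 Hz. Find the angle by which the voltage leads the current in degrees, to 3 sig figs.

-20.8°

ω = 2πf = 816.8 rad/s
X_L = ωL = 20.4 Ω
X_C = 1/(ωC) = 32.2 Ω
Net reactance X = X_L − X_C = -11.8 Ω
Z = 31.0 − j11.8 Ω
|Z| = √(31.0² + 11.8²) = 33.2 Ω
∠Z = arctan(-11.8/31.0) = -20.8°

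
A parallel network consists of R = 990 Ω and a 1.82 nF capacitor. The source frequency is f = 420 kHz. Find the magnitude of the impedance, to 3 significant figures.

ω = 2πf = 2.639e+06 rad/s
X_C = 1/(ωC) = 208 Ω
Parallel: admittances add. Y = 1/R + jωC
Y = (0.00101 + j0.00480) S
|Y| = 0.00491 S → |Z| = 1/|Y| = 204 Ω, ∠Z = −∠Y = -78.1°

204 Ω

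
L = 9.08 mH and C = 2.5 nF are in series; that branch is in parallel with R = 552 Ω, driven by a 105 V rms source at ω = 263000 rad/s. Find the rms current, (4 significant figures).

X_L = ωL = 2388 Ω
X_C = 1/(ωC) = 1521 Ω
Branch 1: Z₁ = R = 552.0 Ω
Branch 2 (series LC): Z₂ = j(X_L − X_C) = j867.1 Ω
Parallel: Z = Z₁Z₂/(Z₁+Z₂), |Z| = 465.7 Ω, ∠Z = 32.48°
I = V/|Z| = 105/465.7 = 225.5 mA

225.5 mA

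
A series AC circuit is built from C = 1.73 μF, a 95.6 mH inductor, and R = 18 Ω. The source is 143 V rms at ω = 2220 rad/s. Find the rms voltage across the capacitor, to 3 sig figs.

X_L = ωL = 212 Ω
X_C = 1/(ωC) = 260 Ω
Net reactance X = X_L − X_C = -48.1 Ω
Z = 18.0 − j48.1 Ω
|Z| = √(18.0² + 48.1²) = 51.4 Ω
I = V/|Z| = 2.78 A
V_C = I·|Z_C| = 2.78 × 260 = 724 V

724 V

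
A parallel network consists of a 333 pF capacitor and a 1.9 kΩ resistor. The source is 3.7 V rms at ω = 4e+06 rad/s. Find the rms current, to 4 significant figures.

X_C = 1/(ωC) = 750.8 Ω
Parallel: admittances add. Y = 1/R + jωC
Y = (0.0005263 + j0.001332) S
|Y| = 0.001432 S → |Z| = 1/|Y| = 698.2 Ω, ∠Z = −∠Y = -68.44°
I = V/|Z| = 3.7/698.2 = 5.299 mA

5.299 mA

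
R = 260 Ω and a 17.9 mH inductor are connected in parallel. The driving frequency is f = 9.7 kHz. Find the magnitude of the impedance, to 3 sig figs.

253 Ω

ω = 2πf = 60950 rad/s
X_L = ωL = 1090 Ω
Parallel: admittances add. Y = 1/R + 1/(jωL)
Y = (0.00385 − j0.000917) S
|Y| = 0.00395 S → |Z| = 1/|Y| = 253 Ω, ∠Z = −∠Y = 13.4°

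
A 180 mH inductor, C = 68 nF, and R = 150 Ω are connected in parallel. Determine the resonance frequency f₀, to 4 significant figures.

1.439 kHz

ω₀ = 1/√(LC) = 1/√(0.18 × 6.8e-08) = 9039 rad/s
f₀ = ω₀/(2π) = 1.439 kHz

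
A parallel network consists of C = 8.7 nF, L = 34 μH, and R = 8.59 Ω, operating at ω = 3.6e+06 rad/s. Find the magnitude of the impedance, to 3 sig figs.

8.43 Ω

X_L = ωL = 122 Ω
X_C = 1/(ωC) = 31.9 Ω
Parallel: admittances add. Y = 1/R + 1/(jωL) + jωC
Y = (0.116 + j0.0232) S
|Y| = 0.119 S → |Z| = 1/|Y| = 8.43 Ω, ∠Z = −∠Y = -11.2°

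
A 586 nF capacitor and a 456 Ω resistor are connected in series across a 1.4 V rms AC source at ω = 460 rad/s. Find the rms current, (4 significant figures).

X_C = 1/(ωC) = 3710 Ω
Z = 456.0 − j3710 Ω
|Z| = √(456.0² + 3710²) = 3738 Ω
I = V/|Z| = 1.4/3738 = 374.6 μA

374.6 μA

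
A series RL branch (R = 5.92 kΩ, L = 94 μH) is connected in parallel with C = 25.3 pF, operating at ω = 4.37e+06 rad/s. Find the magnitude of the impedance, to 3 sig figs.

X_L = ωL = 411 Ω
X_C = 1/(ωC) = 9040 Ω
Branch 1 (R+jX_L): Z₁ = 5920 + j411 Ω, |Z₁| = 5930 Ω
Branch 2 (−jX_C): Z₂ = −j9040 Ω
Parallel: Z = Z₁Z₂/(Z₁+Z₂), |Z| = 5130 Ω, ∠Z = -30.5°

5130 Ω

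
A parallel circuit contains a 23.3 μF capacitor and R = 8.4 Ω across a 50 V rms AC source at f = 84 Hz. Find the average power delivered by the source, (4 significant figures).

ω = 2πf = 527.8 rad/s
X_C = 1/(ωC) = 81.32 Ω
Parallel: admittances add. Y = 1/R + jωC
Y = (0.1190 + j0.01230) S
|Y| = 0.1197 S → |Z| = 1/|Y| = 8.356 Ω, ∠Z = −∠Y = -5.898°
I = V/|Z| = 5.984 A
P = VI cos φ = 50 × 5.984 × cos(-5.898°) = 297.6 W

297.6 W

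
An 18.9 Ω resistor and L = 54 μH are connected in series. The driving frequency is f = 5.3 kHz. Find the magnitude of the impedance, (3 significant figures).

19.0 Ω

ω = 2πf = 33300 rad/s
X_L = ωL = 1.80 Ω
Z = 18.9 + j1.80 Ω
|Z| = √(18.9² + 1.80²) = 19.0 Ω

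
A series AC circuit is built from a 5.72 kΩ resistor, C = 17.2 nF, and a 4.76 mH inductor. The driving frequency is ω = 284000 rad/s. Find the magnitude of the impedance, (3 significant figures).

X_L = ωL = 1350 Ω
X_C = 1/(ωC) = 205 Ω
Net reactance X = X_L − X_C = 1150 Ω
Z = 5720 + j1150 Ω
|Z| = √(5720² + 1150²) = 5830 Ω

5830 Ω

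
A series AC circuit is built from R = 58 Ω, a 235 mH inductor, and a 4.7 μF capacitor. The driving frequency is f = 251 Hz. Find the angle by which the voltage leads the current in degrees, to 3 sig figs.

ω = 2πf = 1577 rad/s
X_L = ωL = 371 Ω
X_C = 1/(ωC) = 135 Ω
Net reactance X = X_L − X_C = 236 Ω
Z = 58.0 + j236 Ω
|Z| = √(58.0² + 236²) = 243 Ω
∠Z = arctan(236/58.0) = 76.2°

76.2°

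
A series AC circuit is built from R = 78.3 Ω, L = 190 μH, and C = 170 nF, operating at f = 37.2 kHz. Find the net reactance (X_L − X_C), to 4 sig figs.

19.24 Ω

ω = 2πf = 233700 rad/s
X_L = ωL = 44.41 Ω
X_C = 1/(ωC) = 25.17 Ω
X = 44.41 − 25.17 = 19.24 Ω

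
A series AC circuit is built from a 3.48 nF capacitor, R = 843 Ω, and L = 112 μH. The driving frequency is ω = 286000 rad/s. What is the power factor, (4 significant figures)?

X_L = ωL = 32.03 Ω
X_C = 1/(ωC) = 1005 Ω
Net reactance X = X_L − X_C = -972.7 Ω
Z = 843.0 − j972.7 Ω
|Z| = √(843.0² + 972.7²) = 1287 Ω
∠Z = arctan(-972.7/843.0) = -49.09°
cos φ = cos(-49.09°) = 0.6549

0.6549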